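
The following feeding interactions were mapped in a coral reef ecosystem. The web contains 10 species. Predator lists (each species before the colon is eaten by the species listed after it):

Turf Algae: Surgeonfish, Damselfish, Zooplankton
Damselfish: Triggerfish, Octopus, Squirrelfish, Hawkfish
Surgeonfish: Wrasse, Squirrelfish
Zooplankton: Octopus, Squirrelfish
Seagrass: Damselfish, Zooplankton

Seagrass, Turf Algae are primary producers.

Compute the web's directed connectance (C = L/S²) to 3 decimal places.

C = 0.130

The web has S = 10 species and L = 13 feeding links.
C = L / S² = 13 / 100 = 0.1300 ≈ 0.130.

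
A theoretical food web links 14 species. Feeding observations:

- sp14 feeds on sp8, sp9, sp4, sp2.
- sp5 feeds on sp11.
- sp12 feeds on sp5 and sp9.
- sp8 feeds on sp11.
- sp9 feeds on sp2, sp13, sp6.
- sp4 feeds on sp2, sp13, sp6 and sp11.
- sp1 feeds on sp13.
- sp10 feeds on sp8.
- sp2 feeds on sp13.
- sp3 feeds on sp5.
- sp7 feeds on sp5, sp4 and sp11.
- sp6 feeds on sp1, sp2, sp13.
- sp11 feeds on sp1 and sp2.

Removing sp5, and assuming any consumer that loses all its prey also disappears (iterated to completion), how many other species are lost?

1

Remove sp5.
Round 1: sp3 (all prey gone) → extinct.
No further losses. Total secondary extinctions: 1.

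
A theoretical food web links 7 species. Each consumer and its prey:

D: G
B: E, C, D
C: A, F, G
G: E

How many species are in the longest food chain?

4 species

One longest chain: E → G → C → B.
It has 4 species and 3 links.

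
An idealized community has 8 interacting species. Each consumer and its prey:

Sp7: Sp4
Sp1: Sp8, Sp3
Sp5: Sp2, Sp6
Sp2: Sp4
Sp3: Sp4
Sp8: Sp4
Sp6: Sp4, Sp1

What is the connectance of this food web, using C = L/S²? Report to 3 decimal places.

C = 0.156

The web has S = 8 species and L = 10 feeding links.
C = L / S² = 10 / 64 = 0.1562 ≈ 0.156.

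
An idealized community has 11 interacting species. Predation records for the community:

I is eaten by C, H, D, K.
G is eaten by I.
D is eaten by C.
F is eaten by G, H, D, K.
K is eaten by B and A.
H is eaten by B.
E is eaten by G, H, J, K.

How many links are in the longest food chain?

One longest chain: F → G → I → K → A.
It has 5 species and 4 links.

4 links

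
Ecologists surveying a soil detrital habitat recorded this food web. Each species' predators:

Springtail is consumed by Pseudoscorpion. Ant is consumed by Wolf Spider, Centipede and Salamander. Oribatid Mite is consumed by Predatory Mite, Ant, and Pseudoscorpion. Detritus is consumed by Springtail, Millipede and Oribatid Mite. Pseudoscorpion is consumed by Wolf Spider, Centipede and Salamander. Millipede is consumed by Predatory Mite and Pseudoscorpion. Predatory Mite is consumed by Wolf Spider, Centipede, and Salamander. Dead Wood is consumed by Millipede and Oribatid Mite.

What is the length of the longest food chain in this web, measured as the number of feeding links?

One longest chain: Detritus → Springtail → Pseudoscorpion → Wolf Spider.
It has 4 species and 3 links.

3 links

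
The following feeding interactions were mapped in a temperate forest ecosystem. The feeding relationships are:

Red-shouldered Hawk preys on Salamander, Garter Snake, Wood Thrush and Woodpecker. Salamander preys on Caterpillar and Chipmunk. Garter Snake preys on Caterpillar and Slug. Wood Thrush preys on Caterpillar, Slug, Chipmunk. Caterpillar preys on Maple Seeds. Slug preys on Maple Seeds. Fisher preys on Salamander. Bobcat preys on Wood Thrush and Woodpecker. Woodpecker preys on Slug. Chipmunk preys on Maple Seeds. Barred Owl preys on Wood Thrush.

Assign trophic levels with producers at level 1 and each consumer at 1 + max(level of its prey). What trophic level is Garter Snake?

Trophic level 3

Maple Seeds is a producer → level 1.
Caterpillar eats Maple Seeds → level 2.
Garter Snake eats Caterpillar (level 2); other prey at levels: Slug 2 → level 3.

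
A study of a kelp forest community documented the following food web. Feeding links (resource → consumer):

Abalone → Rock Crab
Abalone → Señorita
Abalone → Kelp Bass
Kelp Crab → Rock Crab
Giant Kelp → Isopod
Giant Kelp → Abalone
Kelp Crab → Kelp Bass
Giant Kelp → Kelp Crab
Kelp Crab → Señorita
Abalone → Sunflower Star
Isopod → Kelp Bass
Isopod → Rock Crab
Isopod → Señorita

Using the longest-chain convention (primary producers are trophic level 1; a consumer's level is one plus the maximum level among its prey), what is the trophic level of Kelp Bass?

Giant Kelp is a producer → level 1.
Kelp Crab eats Giant Kelp → level 2.
Kelp Bass eats Kelp Crab (level 2); other prey at levels: Isopod 2, Abalone 2 → level 3.

Trophic level 3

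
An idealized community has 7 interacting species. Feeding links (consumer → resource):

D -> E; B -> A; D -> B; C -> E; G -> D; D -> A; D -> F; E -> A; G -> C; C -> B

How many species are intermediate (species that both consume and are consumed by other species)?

Intermediate species (has both prey and predators): B, E, C, D.
Count: 4.

4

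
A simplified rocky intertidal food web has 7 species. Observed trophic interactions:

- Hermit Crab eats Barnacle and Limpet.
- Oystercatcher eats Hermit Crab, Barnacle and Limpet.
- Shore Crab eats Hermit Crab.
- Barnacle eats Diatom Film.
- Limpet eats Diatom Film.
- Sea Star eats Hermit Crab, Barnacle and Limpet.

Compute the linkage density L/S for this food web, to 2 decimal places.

There are L = 11 links among S = 7 species.
L/S = 11/7 = 1.5714 ≈ 1.57.

L/S = 1.57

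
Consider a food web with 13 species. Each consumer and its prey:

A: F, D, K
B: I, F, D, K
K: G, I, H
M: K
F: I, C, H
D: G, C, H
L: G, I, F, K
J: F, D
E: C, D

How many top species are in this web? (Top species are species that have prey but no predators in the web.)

6

Top species (has prey, but nothing eats it): A, E, L, M, J, B.
Count: 6.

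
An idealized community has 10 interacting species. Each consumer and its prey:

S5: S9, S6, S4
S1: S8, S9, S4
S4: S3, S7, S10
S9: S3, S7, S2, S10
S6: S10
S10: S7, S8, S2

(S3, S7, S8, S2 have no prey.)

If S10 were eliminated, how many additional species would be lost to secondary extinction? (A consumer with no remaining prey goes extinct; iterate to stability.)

Remove S10.
Round 1: S6 (all prey gone) → extinct.
No further losses. Total secondary extinctions: 1.

1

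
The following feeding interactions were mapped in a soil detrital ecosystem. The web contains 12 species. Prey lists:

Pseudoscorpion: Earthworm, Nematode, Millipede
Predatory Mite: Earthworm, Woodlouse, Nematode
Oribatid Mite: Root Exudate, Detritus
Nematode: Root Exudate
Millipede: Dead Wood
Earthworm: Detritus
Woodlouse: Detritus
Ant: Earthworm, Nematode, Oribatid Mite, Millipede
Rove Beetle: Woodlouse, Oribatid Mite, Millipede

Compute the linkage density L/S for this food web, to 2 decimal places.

There are L = 19 links among S = 12 species.
L/S = 19/12 = 1.5833 ≈ 1.58.

L/S = 1.58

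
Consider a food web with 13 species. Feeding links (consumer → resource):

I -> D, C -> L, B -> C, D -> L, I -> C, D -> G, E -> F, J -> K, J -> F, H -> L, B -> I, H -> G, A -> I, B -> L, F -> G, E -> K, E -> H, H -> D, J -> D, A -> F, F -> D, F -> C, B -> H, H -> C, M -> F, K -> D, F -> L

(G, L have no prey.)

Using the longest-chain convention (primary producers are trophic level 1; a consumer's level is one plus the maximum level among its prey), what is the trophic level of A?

L is a producer → level 1.
C eats L → level 2.
I eats C (level 2); other prey at levels: D 2 → level 3.
A eats I (level 3); other prey at levels: F 3 → level 4.

Trophic level 4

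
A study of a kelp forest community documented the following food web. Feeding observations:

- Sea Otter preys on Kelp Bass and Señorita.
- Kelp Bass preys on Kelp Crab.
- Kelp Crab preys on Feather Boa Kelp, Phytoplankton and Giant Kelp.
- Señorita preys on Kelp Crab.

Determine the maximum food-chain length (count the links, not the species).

3 links

One longest chain: Phytoplankton → Kelp Crab → Señorita → Sea Otter.
It has 4 species and 3 links.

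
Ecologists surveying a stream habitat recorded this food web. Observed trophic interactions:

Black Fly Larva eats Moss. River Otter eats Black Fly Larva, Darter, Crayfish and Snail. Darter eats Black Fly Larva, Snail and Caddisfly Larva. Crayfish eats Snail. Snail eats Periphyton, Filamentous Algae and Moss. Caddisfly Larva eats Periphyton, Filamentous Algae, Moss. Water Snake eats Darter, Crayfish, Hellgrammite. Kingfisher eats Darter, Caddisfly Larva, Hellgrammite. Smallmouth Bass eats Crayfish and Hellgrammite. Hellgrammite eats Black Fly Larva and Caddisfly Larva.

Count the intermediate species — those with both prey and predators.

Intermediate species (has both prey and predators): Caddisfly Larva, Snail, Black Fly Larva, Crayfish, Hellgrammite, Darter.
Count: 6.

6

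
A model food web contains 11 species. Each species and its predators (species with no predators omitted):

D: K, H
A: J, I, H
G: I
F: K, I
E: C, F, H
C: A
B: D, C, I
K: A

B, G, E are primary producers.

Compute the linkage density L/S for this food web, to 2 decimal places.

There are L = 16 links among S = 11 species.
L/S = 16/11 = 1.4545 ≈ 1.45.

L/S = 1.45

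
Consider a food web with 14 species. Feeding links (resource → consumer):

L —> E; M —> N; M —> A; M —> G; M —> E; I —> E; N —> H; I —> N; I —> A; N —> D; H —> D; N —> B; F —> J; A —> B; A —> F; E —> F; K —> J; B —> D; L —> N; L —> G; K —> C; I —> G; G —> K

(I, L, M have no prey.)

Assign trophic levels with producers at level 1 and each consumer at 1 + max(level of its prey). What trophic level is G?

Trophic level 2

I is a producer → level 1.
G eats I (level 1); other prey at levels: L 1, M 1 → level 2.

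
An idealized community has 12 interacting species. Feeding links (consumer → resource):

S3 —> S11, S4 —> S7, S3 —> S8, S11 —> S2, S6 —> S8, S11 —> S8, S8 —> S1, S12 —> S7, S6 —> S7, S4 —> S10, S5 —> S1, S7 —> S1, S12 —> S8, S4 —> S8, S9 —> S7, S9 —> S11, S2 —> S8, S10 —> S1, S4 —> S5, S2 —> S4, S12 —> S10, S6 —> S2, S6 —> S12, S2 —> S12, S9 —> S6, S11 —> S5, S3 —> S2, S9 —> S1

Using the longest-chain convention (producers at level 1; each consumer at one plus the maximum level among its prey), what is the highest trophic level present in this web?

6

Producers (level 1): S1.
S1 → S7 → S12 → S2 → S11 → S3 gives S3 level 6.
No species has a prey at level 6, so no species reaches level 7.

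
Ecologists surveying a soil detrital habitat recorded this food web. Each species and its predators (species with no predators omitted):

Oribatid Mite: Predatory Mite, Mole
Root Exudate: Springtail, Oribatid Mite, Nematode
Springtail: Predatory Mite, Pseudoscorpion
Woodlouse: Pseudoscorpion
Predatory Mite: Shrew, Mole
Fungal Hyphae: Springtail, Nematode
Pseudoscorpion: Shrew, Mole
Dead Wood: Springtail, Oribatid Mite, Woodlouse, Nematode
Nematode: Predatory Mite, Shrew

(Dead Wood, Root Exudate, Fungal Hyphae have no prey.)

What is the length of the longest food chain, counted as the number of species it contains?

4 species

One longest chain: Dead Wood → Springtail → Pseudoscorpion → Shrew.
It has 4 species and 3 links.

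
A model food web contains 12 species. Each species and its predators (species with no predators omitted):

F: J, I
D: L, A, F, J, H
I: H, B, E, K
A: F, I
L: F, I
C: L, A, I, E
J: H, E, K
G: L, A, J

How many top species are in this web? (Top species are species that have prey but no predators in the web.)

Top species (has prey, but nothing eats it): H, B, E, K.
Count: 4.

4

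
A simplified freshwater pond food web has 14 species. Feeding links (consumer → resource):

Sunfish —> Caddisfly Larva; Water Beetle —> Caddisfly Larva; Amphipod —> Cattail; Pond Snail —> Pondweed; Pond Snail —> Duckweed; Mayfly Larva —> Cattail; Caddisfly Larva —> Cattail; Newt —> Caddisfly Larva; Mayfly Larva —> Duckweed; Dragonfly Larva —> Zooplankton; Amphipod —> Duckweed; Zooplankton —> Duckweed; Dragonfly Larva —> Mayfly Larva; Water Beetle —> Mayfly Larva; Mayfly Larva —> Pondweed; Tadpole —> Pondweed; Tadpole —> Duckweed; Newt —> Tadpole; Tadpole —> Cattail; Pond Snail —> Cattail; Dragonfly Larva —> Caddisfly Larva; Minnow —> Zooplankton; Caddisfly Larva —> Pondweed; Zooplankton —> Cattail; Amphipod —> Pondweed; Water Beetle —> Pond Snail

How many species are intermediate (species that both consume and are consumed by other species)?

Intermediate species (has both prey and predators): Mayfly Larva, Caddisfly Larva, Tadpole, Pond Snail, Zooplankton.
Count: 5.

5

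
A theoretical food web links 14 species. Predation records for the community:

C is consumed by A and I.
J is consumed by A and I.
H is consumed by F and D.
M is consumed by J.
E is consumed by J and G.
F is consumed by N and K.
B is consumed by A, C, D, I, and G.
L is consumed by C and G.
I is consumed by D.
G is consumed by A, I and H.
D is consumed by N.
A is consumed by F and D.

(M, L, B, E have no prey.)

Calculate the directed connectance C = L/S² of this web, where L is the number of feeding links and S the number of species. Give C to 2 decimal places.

C = 0.13

The web has S = 14 species and L = 25 feeding links.
C = L / S² = 25 / 196 = 0.1276 ≈ 0.13.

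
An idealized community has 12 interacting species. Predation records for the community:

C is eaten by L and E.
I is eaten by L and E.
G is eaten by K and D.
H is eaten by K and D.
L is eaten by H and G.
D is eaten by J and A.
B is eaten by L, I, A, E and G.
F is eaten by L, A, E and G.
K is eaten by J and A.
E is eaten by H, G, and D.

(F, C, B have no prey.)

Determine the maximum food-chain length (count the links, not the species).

One longest chain: B → I → L → G → D → J.
It has 6 species and 5 links.

5 links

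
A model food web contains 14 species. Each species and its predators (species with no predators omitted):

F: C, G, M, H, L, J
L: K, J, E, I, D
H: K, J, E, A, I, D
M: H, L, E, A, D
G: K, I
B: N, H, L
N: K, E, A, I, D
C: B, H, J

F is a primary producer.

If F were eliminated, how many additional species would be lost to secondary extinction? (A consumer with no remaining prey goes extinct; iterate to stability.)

13

Remove F.
Round 1: C (all prey gone), G (all prey gone), M (all prey gone) → extinct.
Round 2: B (all prey gone) → extinct.
Round 3: N (all prey gone), H (all prey gone), L (all prey gone) → extinct.
Round 4: K (all prey gone), J (all prey gone), E (all prey gone), A (all prey gone), I (all prey gone), D (all prey gone) → extinct.
No further losses. Total secondary extinctions: 13.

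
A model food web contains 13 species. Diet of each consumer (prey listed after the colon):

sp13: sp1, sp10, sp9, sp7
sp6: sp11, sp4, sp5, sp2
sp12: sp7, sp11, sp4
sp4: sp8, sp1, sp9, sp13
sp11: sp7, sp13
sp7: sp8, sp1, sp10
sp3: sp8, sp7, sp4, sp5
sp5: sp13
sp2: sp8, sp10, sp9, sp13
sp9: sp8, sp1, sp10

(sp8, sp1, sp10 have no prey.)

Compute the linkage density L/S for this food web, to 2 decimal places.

There are L = 32 links among S = 13 species.
L/S = 32/13 = 2.4615 ≈ 2.46.

L/S = 2.46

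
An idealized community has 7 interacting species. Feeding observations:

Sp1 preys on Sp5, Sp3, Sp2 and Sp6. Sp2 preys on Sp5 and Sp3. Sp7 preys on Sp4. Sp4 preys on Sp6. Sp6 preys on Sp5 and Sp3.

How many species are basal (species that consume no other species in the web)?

Basal species (no prey listed): Sp5, Sp3.
Count: 2.

2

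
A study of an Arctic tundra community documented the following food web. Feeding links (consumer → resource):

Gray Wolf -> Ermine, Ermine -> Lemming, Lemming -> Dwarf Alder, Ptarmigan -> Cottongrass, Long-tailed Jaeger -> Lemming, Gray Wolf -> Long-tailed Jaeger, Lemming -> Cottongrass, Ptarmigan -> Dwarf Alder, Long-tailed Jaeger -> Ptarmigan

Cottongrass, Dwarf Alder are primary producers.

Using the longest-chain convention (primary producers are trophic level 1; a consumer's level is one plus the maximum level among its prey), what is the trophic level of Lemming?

Cottongrass is a producer → level 1.
Lemming eats Cottongrass (level 1); other prey at levels: Dwarf Alder 1 → level 2.

Trophic level 2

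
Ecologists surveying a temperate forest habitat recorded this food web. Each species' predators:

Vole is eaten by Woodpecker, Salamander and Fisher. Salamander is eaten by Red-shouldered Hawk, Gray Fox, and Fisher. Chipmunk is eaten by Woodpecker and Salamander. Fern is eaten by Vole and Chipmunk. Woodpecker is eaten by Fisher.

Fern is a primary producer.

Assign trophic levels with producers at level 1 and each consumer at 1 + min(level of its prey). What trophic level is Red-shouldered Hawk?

Trophic level 4

Fern is a producer → level 1.
Vole eats Fern → level 2.
Salamander eats Vole → level 3.
Red-shouldered Hawk eats Salamander → level 4.
No prey of Red-shouldered Hawk is below level 3, so 4 is the minimum.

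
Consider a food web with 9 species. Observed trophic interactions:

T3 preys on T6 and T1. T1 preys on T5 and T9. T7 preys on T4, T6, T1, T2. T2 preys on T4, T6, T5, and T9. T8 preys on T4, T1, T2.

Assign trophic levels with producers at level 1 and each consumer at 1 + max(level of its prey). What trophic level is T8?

Trophic level 3

T5 is a producer → level 1.
T1 eats T5 (level 1); other prey at levels: T9 1 → level 2.
T8 eats T1 (level 2); other prey at levels: T4 1, T2 2 → level 3.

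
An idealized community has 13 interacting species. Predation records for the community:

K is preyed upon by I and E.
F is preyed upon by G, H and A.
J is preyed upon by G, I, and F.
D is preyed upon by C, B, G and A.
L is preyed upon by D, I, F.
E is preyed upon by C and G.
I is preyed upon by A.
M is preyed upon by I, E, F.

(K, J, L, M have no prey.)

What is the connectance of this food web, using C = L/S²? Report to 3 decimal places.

The web has S = 13 species and L = 21 feeding links.
C = L / S² = 21 / 169 = 0.1243 ≈ 0.124.

C = 0.124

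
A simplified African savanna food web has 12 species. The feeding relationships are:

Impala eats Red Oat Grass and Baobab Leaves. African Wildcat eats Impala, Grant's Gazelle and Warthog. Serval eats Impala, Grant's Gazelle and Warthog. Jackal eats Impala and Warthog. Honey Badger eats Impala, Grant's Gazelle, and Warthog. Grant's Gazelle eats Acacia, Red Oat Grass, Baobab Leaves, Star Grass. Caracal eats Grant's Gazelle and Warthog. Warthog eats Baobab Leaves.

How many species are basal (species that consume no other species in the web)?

Basal species (no prey listed): Baobab Leaves, Star Grass, Red Oat Grass, Acacia.
Count: 4.

4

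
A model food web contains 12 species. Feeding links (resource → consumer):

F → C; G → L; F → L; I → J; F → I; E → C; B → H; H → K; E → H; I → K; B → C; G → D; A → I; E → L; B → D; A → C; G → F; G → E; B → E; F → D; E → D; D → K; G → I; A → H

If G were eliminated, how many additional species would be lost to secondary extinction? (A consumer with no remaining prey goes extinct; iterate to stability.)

Remove G.
Round 1: F (all prey gone) → extinct.
No further losses. Total secondary extinctions: 1.

1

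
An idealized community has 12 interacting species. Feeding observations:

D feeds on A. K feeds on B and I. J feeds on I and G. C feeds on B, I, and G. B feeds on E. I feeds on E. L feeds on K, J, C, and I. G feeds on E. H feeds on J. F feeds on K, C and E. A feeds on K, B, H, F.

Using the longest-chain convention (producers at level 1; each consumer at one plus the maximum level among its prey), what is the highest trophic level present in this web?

6

Producers (level 1): E.
E → B → K → F → A → D gives D level 6.
No species has a prey at level 6, so no species reaches level 7.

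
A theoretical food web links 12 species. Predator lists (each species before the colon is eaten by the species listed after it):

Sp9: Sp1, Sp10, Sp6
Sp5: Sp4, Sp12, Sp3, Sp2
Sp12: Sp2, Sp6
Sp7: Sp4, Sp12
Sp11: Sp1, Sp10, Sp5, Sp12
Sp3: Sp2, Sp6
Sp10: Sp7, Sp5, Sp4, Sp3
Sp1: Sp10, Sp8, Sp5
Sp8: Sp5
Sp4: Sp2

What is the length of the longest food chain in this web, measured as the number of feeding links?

5 links

One longest chain: Sp9 → Sp1 → Sp10 → Sp7 → Sp12 → Sp2.
It has 6 species and 5 links.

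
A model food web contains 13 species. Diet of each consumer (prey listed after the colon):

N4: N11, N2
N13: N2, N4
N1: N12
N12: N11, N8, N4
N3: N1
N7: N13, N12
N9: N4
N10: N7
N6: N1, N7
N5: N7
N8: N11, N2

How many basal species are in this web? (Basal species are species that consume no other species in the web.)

Basal species (no prey listed): N11, N2.
Count: 2.

2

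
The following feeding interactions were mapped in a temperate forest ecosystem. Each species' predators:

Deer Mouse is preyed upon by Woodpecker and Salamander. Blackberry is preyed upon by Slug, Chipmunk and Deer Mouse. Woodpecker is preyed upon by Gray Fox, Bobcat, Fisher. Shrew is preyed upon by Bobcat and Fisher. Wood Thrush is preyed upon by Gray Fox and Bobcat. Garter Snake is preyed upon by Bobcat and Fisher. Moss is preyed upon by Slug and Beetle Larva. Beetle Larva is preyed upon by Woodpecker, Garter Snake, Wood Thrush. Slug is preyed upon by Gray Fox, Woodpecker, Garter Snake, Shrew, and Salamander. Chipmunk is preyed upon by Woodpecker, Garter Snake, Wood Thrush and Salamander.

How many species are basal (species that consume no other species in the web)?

Basal species (no prey listed): Moss, Blackberry.
Count: 2.

2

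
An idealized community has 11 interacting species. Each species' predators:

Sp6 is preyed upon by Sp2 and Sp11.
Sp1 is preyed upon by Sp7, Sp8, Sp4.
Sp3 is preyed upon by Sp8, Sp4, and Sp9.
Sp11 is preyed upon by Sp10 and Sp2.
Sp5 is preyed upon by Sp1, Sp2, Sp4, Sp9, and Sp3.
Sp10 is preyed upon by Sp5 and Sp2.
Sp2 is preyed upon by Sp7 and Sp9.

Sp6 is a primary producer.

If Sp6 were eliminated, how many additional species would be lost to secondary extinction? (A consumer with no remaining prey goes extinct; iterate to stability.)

Remove Sp6.
Round 1: Sp11 (all prey gone) → extinct.
Round 2: Sp10 (all prey gone) → extinct.
Round 3: Sp5 (all prey gone) → extinct.
Round 4: Sp1 (all prey gone), Sp3 (all prey gone), Sp2 (all prey gone) → extinct.
Round 5: Sp4 (all prey gone), Sp8 (all prey gone), Sp7 (all prey gone), Sp9 (all prey gone) → extinct.
No further losses. Total secondary extinctions: 10.

10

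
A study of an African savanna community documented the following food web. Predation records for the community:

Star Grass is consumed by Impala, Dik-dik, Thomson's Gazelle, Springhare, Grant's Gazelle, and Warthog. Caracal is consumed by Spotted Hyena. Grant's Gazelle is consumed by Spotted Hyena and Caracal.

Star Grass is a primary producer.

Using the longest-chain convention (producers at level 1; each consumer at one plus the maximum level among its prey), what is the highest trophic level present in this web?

4

Producers (level 1): Star Grass.
Star Grass → Grant's Gazelle → Caracal → Spotted Hyena gives Spotted Hyena level 4.
No species has a prey at level 4, so no species reaches level 5.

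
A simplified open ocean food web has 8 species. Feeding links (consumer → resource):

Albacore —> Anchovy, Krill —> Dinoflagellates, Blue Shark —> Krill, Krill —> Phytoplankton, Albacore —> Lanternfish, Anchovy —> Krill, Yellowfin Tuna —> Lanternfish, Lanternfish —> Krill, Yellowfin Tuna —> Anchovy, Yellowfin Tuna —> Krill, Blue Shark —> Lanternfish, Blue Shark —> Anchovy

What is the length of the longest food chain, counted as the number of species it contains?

4 species

One longest chain: Dinoflagellates → Krill → Lanternfish → Blue Shark.
It has 4 species and 3 links.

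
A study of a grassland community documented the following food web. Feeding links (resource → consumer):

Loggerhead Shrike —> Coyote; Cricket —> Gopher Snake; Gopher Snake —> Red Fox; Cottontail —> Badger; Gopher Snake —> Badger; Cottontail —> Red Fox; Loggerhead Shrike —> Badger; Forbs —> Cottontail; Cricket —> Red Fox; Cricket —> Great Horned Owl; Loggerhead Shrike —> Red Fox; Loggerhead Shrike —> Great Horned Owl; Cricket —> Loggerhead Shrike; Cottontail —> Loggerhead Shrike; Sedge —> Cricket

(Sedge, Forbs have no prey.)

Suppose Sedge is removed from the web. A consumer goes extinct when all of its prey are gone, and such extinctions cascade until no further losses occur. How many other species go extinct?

2

Remove Sedge.
Round 1: Cricket (all prey gone) → extinct.
Round 2: Gopher Snake (all prey gone) → extinct.
No further losses. Total secondary extinctions: 2.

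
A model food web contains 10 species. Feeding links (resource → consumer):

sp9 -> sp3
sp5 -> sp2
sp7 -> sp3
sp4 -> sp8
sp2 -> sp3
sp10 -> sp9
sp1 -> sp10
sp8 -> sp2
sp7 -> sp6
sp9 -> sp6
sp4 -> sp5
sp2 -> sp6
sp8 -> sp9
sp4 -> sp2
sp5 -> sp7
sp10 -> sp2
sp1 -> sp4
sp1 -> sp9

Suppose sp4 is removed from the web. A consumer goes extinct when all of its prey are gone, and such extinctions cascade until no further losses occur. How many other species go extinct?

3

Remove sp4.
Round 1: sp5 (all prey gone), sp8 (all prey gone) → extinct.
Round 2: sp7 (all prey gone) → extinct.
No further losses. Total secondary extinctions: 3.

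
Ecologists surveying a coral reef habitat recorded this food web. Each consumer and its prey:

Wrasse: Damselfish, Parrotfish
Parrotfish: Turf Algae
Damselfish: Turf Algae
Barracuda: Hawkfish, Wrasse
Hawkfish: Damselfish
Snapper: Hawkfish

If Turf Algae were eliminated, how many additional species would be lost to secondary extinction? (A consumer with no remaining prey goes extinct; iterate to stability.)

Remove Turf Algae.
Round 1: Damselfish (all prey gone), Parrotfish (all prey gone) → extinct.
Round 2: Hawkfish (all prey gone), Wrasse (all prey gone) → extinct.
Round 3: Snapper (all prey gone), Barracuda (all prey gone) → extinct.
No further losses. Total secondary extinctions: 6.

6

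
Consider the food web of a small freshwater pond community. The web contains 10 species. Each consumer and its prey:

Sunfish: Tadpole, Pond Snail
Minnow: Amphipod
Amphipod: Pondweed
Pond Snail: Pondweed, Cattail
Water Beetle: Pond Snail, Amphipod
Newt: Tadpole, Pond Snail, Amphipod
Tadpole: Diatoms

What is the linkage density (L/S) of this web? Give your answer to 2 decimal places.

There are L = 12 links among S = 10 species.
L/S = 12/10 = 1.2000 ≈ 1.20.

L/S = 1.20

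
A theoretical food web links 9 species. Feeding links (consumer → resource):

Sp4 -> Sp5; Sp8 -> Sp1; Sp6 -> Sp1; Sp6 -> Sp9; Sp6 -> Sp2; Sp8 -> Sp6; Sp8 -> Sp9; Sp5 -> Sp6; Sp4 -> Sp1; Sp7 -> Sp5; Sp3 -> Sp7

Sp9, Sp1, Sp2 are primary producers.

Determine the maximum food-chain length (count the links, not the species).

One longest chain: Sp9 → Sp6 → Sp5 → Sp7 → Sp3.
It has 5 species and 4 links.

4 links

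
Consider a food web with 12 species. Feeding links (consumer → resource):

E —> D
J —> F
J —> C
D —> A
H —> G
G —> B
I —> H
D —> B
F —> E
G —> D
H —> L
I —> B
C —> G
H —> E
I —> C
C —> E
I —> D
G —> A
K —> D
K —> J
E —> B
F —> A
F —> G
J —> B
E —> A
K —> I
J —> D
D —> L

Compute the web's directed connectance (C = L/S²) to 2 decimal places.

The web has S = 12 species and L = 28 feeding links.
C = L / S² = 28 / 144 = 0.1944 ≈ 0.19.

C = 0.19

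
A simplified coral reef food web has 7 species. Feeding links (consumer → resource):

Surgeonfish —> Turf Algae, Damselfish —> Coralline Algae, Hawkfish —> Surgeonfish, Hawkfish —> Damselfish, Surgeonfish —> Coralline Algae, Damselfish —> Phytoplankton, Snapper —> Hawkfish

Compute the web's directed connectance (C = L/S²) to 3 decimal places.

C = 0.143

The web has S = 7 species and L = 7 feeding links.
C = L / S² = 7 / 49 = 0.1429 ≈ 0.143.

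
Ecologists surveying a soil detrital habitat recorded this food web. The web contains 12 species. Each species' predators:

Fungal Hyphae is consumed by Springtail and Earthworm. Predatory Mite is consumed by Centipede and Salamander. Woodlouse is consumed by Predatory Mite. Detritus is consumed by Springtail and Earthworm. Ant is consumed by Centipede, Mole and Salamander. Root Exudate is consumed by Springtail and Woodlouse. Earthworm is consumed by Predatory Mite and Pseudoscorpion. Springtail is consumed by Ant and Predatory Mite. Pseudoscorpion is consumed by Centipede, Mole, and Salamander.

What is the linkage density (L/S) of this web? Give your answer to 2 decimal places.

L/S = 1.58

There are L = 19 links among S = 12 species.
L/S = 19/12 = 1.5833 ≈ 1.58.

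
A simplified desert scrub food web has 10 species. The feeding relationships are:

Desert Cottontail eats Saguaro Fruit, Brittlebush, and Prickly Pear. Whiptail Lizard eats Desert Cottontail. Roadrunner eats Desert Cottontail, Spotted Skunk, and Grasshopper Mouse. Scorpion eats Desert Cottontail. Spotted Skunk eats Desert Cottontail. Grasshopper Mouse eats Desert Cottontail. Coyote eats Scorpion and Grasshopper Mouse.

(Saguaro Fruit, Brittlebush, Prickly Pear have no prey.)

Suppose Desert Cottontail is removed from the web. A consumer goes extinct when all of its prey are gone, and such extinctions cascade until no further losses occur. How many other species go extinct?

6

Remove Desert Cottontail.
Round 1: Whiptail Lizard (all prey gone), Scorpion (all prey gone), Spotted Skunk (all prey gone), Grasshopper Mouse (all prey gone) → extinct.
Round 2: Roadrunner (all prey gone), Coyote (all prey gone) → extinct.
No further losses. Total secondary extinctions: 6.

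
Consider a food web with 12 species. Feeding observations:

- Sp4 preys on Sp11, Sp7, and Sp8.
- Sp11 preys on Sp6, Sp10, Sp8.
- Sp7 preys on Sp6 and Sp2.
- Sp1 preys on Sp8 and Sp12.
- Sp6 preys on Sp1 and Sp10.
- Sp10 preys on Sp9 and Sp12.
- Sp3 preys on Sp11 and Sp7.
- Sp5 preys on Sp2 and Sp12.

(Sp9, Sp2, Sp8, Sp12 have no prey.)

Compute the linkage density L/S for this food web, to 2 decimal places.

L/S = 1.50

There are L = 18 links among S = 12 species.
L/S = 18/12 = 1.5000 ≈ 1.50.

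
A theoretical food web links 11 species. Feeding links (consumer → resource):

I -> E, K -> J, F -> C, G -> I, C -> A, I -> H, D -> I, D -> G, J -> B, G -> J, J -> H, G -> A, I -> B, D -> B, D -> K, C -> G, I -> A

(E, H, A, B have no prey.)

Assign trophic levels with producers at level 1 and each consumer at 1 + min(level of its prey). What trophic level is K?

H is a producer → level 1.
J eats H → level 2.
K eats J → level 3.
No prey of K is below level 2, so 3 is the minimum.

Trophic level 3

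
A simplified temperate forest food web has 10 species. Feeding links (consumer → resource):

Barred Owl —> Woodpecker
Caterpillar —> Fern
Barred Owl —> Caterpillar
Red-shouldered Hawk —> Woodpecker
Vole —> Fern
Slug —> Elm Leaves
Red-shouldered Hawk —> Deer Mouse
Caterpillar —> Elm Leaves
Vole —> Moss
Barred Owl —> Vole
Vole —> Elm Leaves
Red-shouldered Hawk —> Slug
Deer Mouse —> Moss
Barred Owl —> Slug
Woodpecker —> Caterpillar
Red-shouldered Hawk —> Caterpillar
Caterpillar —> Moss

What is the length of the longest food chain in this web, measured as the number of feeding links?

One longest chain: Fern → Caterpillar → Woodpecker → Barred Owl.
It has 4 species and 3 links.

3 links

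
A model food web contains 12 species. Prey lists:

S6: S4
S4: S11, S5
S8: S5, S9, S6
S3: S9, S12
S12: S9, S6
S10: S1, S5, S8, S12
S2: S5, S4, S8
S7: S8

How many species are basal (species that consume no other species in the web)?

4

Basal species (no prey listed): S11, S1, S5, S9.
Count: 4.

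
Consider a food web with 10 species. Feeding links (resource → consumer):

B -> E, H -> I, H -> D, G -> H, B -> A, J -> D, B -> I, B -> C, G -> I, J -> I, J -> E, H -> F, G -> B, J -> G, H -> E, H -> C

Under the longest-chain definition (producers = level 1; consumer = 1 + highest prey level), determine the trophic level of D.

Trophic level 4

J is a producer → level 1.
G eats J → level 2.
H eats G → level 3.
D eats H (level 3); other prey at levels: J 1 → level 4.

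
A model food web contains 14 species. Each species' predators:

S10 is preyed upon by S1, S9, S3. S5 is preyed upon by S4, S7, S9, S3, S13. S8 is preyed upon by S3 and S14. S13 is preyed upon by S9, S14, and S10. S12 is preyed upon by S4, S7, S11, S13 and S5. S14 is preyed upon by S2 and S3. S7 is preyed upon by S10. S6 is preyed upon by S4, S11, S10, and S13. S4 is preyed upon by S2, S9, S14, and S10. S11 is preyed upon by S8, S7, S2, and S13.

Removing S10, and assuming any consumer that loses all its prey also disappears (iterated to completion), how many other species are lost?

Remove S10.
Round 1: S1 (all prey gone) → extinct.
No further losses. Total secondary extinctions: 1.

1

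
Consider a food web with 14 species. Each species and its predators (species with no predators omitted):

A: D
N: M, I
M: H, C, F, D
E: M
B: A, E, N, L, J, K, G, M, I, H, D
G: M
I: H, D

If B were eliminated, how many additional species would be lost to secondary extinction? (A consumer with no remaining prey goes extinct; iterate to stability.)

Remove B.
Round 1: A (all prey gone), E (all prey gone), N (all prey gone), L (all prey gone), J (all prey gone), K (all prey gone), G (all prey gone) → extinct.
Round 2: M (all prey gone), I (all prey gone) → extinct.
Round 3: H (all prey gone), C (all prey gone), F (all prey gone), D (all prey gone) → extinct.
No further losses. Total secondary extinctions: 13.

13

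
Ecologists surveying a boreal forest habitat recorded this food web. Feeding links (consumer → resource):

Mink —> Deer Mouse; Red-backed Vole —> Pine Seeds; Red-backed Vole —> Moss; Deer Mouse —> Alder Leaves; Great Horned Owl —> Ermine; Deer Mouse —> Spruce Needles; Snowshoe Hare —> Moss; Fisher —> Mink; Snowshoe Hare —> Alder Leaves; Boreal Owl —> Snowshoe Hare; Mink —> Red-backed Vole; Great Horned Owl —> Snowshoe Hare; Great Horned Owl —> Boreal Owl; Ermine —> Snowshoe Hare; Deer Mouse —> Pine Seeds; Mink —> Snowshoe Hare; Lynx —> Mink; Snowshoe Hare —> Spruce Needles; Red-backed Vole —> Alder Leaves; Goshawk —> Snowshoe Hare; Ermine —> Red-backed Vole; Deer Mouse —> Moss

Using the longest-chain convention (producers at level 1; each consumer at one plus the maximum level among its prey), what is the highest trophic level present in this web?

4

Producers (level 1): Spruce Needles, Alder Leaves, Pine Seeds, Moss.
Alder Leaves → Red-backed Vole → Ermine → Great Horned Owl gives Great Horned Owl level 4.
No species has a prey at level 4, so no species reaches level 5.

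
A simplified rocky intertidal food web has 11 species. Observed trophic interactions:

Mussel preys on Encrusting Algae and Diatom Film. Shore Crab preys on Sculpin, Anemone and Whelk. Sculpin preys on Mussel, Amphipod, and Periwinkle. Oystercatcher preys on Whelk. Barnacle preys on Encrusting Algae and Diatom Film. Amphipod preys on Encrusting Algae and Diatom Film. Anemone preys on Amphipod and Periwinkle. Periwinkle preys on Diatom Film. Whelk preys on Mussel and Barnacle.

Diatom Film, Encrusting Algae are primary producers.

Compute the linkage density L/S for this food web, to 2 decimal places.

There are L = 18 links among S = 11 species.
L/S = 18/11 = 1.6364 ≈ 1.64.

L/S = 1.64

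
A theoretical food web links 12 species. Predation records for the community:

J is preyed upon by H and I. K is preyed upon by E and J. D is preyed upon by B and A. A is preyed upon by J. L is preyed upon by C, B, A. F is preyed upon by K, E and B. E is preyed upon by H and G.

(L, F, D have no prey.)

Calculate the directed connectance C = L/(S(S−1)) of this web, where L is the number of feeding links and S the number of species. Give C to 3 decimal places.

C = 0.114

The web has S = 12 species and L = 15 feeding links.
C = L / (S(S−1)) = 15 / 132 = 0.1136 ≈ 0.114.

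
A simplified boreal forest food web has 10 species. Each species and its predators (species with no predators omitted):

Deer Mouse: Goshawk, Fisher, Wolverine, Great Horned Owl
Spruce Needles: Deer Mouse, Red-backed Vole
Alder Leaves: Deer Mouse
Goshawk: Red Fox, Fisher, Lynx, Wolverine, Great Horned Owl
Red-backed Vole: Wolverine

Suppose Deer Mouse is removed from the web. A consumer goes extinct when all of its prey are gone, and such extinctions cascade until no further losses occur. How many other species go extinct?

Remove Deer Mouse.
Round 1: Goshawk (all prey gone) → extinct.
Round 2: Red Fox (all prey gone), Fisher (all prey gone), Lynx (all prey gone), Great Horned Owl (all prey gone) → extinct.
No further losses. Total secondary extinctions: 5.

5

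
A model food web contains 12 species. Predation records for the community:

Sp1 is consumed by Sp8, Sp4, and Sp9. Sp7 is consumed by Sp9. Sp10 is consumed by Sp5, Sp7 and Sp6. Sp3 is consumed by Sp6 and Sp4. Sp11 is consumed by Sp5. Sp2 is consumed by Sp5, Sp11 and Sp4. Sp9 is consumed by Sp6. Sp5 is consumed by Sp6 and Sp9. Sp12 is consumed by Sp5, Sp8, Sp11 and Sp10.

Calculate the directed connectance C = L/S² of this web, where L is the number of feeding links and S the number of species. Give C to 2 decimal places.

The web has S = 12 species and L = 20 feeding links.
C = L / S² = 20 / 144 = 0.1389 ≈ 0.14.

C = 0.14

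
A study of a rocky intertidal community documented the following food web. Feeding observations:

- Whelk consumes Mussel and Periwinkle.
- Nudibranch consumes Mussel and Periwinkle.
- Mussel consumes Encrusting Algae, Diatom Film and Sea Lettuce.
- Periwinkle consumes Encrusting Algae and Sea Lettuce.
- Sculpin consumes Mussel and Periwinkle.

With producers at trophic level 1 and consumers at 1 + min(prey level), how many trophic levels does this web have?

3

Producers (level 1): Diatom Film, Encrusting Algae, Sea Lettuce.
Following each consumer down to its lowest-level prey: Encrusting Algae → Periwinkle → Sculpin (levels 1 through 3).
All prey of Sculpin (Periwinkle 2, Mussel 2) are at level 2 or above, so Sculpin is at level 1 + 2 = 3.
Every consumer has at least one prey at level 2 or below, so none exceeds level 3.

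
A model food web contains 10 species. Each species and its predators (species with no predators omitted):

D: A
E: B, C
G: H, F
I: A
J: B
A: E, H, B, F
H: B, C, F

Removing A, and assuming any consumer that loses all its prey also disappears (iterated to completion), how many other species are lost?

1

Remove A.
Round 1: E (all prey gone) → extinct.
No further losses. Total secondary extinctions: 1.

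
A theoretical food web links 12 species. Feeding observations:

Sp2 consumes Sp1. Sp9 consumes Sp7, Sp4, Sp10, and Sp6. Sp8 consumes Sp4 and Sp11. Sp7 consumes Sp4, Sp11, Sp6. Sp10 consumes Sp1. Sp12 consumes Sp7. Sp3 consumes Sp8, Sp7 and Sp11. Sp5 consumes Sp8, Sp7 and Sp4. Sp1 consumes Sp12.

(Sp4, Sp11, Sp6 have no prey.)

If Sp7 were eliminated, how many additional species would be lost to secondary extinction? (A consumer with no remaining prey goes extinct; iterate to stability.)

4

Remove Sp7.
Round 1: Sp12 (all prey gone) → extinct.
Round 2: Sp1 (all prey gone) → extinct.
Round 3: Sp10 (all prey gone), Sp2 (all prey gone) → extinct.
No further losses. Total secondary extinctions: 4.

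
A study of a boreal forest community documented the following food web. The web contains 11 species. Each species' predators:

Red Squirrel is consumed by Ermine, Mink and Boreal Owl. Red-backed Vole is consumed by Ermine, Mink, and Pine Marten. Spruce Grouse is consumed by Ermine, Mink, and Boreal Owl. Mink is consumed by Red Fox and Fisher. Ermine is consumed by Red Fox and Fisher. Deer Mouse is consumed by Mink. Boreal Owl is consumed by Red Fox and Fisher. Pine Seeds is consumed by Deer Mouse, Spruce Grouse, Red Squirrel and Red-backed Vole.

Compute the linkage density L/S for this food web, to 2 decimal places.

There are L = 20 links among S = 11 species.
L/S = 20/11 = 1.8182 ≈ 1.82.

L/S = 1.82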